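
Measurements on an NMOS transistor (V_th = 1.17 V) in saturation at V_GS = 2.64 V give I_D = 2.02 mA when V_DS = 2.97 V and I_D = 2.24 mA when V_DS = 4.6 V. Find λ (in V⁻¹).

λ = 0.0834 V⁻¹

With V_GS fixed, I_D ∝ (1 + λ V_DS) in saturation, so I_D2/I_D1 = (1 + λ V_DS2)/(1 + λ V_DS1).
2.24/2.02 = 1.109 = (1 + 4.6 λ)/(1 + 2.97 λ).
Solving: λ (I_D1 V_DS2 − I_D2 V_DS1) = I_D2 − I_D1, so λ = (2.24 − 2.02) / (2.02 × 4.6 − 2.24 × 2.97) = 0.22 / 2.64 = 0.0834 V⁻¹.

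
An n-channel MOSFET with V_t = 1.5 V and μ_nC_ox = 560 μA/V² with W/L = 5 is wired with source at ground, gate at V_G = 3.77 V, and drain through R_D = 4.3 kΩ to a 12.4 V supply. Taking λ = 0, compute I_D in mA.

V_GS = V_G = 3.77 V, so V_ov = 3.77 − 1.5 = 2.27 V.
k_n = μ_nC_ox · (W/L) = 2.8 mA/V².
Assume saturation: I_D = ½ k_n V_ov² = 0.5 × 2.8 × 2.27² = 7.21 mA, giving V_DS = V_DD − I_D R_D = 12.4 − 7.21 × 4.3 = -18.6 V.
But -18.6 V < V_ov = 2.27 V, so the device is actually in triode.
In triode I_D = k_n[V_ov V_DS − ½ V_DS²] and I_D = (V_DD − V_DS)/R_D. Equating: 6.02 V_DS² − 28.33 V_DS + 12.4 = 0, giving V_DS = 0.488 V (the root below V_ov).
I_D = (12.4 − 0.488) / 4.3 = 2.77 mA.

I_D = 2.77 mA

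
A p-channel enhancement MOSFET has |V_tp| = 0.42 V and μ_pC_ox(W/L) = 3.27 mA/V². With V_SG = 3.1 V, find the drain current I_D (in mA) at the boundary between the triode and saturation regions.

I_D = 11.7 mA

At the boundary V_SD = V_ov = V_SG − |V_tp| = 3.1 − 0.42 = 2.68 V.
I_D = ½ k_p V_ov² = 0.5 × 3.27 × 2.68² = 11.7 mA.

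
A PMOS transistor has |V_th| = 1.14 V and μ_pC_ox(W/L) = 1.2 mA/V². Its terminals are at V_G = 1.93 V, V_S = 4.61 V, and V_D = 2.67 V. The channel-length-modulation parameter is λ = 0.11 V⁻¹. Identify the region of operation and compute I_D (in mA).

Saturation; I_D = 1.73 mA

V_SG = V_S − V_G = 4.61 − 1.93 = 2.68 V; V_SD = V_S − V_D = 4.61 − 2.67 = 1.94 V.
V_ov = V_SG − |V_th| = 2.68 − 1.14 = 1.54 V.
Since V_SD = 1.94 V ≥ V_ov = 1.54 V, the device is in saturation.
I_D = ½ k_p V_ov² (1 + λ V_SD) = 0.5 × 1.2 × 1.54² × (1 + 0.11 × 1.94) = 1.73 mA.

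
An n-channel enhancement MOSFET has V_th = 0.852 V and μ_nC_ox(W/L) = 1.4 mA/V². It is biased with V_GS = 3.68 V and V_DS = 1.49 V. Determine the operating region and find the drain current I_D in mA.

Triode; I_D = 4.35 mA

V_ov = V_GS − V_th = 3.68 − 0.852 = 2.83 V.
Since V_DS = 1.49 V < V_ov = 2.83 V, the device is in the triode region.
I_D = k_n [V_ov · V_DS − ½ V_DS²] = 1.4 × [2.83 × 1.49 − 0.5 × 1.49²] = 4.35 mA.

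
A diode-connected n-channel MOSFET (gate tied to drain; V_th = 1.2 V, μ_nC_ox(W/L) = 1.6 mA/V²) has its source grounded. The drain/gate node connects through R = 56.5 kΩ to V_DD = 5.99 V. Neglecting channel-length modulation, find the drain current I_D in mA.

With gate tied to drain, V_GS = V_DS ≥ V_GS − V_th, so the device is in saturation.
KCL at the drain: ½ k_n (V_GS − V_th)² = (V_DD − V_GS)/R.
Let x = V_GS − 1.2. Then 45.2 x² + x − 4.79 = 0, giving x = 0.315 V (positive root), so V_GS = 1.51 V.
I_D = (V_DD − V_GS)/R = (5.99 − 1.51) / 56.5 = 0.0792 mA.

I_D = 0.0792 mA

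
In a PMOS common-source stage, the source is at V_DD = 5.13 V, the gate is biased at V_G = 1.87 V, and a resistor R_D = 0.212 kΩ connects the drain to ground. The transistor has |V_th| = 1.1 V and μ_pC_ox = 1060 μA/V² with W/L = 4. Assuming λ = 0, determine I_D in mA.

I_D = 9.89 mA

V_SG = V_DD − V_G = 5.13 − 1.87 = 3.26 V, so V_ov = 3.26 − 1.1 = 2.16 V.
k_p = μ_pC_ox · (W/L) = 4.24 mA/V².
Assume saturation: I_D = ½ k_p V_ov² = 0.5 × 4.24 × 2.16² = 9.89 mA, giving V_SD = V_DD − I_D R_D = 5.13 − 9.89 × 0.212 = 3.03 V.
V_SD = 3.03 V ≥ V_ov = 2.16 V, confirming saturation.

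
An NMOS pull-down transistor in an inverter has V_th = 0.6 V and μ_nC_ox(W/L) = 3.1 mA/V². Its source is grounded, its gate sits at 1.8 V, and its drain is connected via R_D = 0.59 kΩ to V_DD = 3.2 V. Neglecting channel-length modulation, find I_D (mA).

V_GS = V_G = 1.8 V, so V_ov = 1.8 − 0.6 = 1.2 V.
Assume saturation: I_D = ½ k_n V_ov² = 0.5 × 3.1 × 1.2² = 2.23 mA, giving V_DS = V_DD − I_D R_D = 3.2 − 2.23 × 0.59 = 1.88 V.
V_DS = 1.88 V ≥ V_ov = 1.2 V, confirming saturation.

I_D = 2.23 mA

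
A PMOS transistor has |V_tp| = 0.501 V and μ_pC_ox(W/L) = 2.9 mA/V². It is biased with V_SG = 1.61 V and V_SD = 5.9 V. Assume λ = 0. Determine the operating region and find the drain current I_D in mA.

V_ov = V_SG − |V_tp| = 1.61 − 0.501 = 1.11 V.
Since V_SD = 5.9 V ≥ V_ov = 1.11 V, the device is in saturation.
I_D = ½ k_p V_ov² = 0.5 × 2.9 × 1.11² = 1.78 mA.

Saturation; I_D = 1.78 mA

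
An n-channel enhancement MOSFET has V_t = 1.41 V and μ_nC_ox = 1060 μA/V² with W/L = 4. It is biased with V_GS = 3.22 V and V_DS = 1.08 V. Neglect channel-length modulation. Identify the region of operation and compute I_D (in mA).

k_n = μ_nC_ox · (W/L) = 4.24 mA/V².
V_ov = V_GS − V_t = 3.22 − 1.41 = 1.81 V.
Since V_DS = 1.08 V < V_ov = 1.81 V, the device is in the triode region.
I_D = k_n [V_ov · V_DS − ½ V_DS²] = 4.24 × [1.81 × 1.08 − 0.5 × 1.08²] = 5.82 mA.

Triode; I_D = 5.82 mA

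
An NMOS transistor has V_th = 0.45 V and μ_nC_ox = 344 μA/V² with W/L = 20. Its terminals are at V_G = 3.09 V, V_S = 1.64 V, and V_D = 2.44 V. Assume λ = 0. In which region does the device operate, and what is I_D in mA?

V_GS = V_G − V_S = 3.09 − 1.64 = 1.45 V; V_DS = V_D − V_S = 2.44 − 1.64 = 0.8 V.
k_n = μ_nC_ox · (W/L) = 6.88 mA/V².
V_ov = V_GS − V_th = 1.45 − 0.45 = 1 V.
Since V_DS = 0.8 V < V_ov = 1 V, the device is in the triode region.
I_D = k_n [V_ov · V_DS − ½ V_DS²] = 6.88 × [1 × 0.8 − 0.5 × 0.8²] = 3.3 mA.

Triode; I_D = 3.30 mA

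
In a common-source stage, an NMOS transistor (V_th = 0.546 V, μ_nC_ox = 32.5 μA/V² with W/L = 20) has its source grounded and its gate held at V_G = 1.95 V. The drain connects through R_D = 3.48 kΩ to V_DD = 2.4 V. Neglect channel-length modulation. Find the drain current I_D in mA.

I_D = 0.485 mA

V_GS = V_G = 1.95 V, so V_ov = 1.95 − 0.546 = 1.4 V.
k_n = μ_nC_ox · (W/L) = 0.65 mA/V².
Assume saturation: I_D = ½ k_n V_ov² = 0.5 × 0.65 × 1.4² = 0.641 mA, giving V_DS = V_DD − I_D R_D = 2.4 − 0.641 × 3.48 = 0.171 V.
But 0.171 V < V_ov = 1.4 V, so the device is actually in triode.
In triode I_D = k_n[V_ov V_DS − ½ V_DS²] and I_D = (V_DD − V_DS)/R_D. Equating: 1.13 V_DS² − 4.176 V_DS + 2.4 = 0, giving V_DS = 0.712 V (the root below V_ov).
I_D = (2.4 − 0.712) / 3.48 = 0.485 mA.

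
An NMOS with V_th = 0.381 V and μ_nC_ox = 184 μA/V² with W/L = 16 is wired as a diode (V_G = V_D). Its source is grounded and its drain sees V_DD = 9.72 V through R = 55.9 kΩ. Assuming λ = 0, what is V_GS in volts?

V_GS = 0.712 V

With gate tied to drain, V_GS = V_DS ≥ V_GS − V_th, so the device is in saturation.
k_n = μ_nC_ox · (W/L) = 2.944 mA/V².
KCL at the drain: ½ k_n (V_GS − V_th)² = (V_DD − V_GS)/R.
Let x = V_GS − 0.381. Then 82.3 x² + x − 9.339 = 0, giving x = 0.331 V (positive root), so V_GS = 0.712 V.
I_D = (V_DD − V_GS)/R = (9.72 − 0.712) / 55.9 = 0.161 mA.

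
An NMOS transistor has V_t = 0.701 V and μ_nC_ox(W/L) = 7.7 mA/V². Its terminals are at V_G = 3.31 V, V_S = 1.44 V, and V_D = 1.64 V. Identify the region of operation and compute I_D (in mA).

Triode; I_D = 1.65 mA

V_GS = V_G − V_S = 3.31 − 1.44 = 1.87 V; V_DS = V_D − V_S = 1.64 − 1.44 = 0.2 V.
V_ov = V_GS − V_t = 1.87 − 0.701 = 1.17 V.
Since V_DS = 0.2 V < V_ov = 1.17 V, the device is in the triode region.
I_D = k_n [V_ov · V_DS − ½ V_DS²] = 7.7 × [1.17 × 0.2 − 0.5 × 0.2²] = 1.65 mA.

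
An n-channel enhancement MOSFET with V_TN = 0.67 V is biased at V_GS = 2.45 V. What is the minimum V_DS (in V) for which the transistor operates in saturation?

The boundary between triode and saturation is V_DS = V_GS − V_TN = V_ov.
V_ov = 2.45 − 0.67 = 1.78 V.

V_DS,sat = 1.78 V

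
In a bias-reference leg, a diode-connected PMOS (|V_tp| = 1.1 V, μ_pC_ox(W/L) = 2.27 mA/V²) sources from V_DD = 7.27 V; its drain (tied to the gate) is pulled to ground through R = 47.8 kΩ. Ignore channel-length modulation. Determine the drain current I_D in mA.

With gate tied to drain, V_SG = V_SD ≥ V_SG − |V_tp|, so the device is in saturation.
KCL at the drain: ½ k_p (V_SG − |V_tp|)² = (V_DD − V_SG)/R.
Let x = V_SG − 1.1. Then 54.3 x² + x − 6.17 = 0, giving x = 0.328 V (positive root), so V_SG = 1.43 V.
I_D = (V_DD − V_SG)/R = (7.27 − 1.43) / 47.8 = 0.122 mA.

I_D = 0.122 mA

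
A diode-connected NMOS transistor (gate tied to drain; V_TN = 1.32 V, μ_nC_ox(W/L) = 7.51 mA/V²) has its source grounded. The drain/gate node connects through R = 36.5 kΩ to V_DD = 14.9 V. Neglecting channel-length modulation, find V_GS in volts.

With gate tied to drain, V_GS = V_DS ≥ V_GS − V_TN, so the device is in saturation.
KCL at the drain: ½ k_n (V_GS − V_TN)² = (V_DD − V_GS)/R.
Let x = V_GS − 1.32. Then 137 x² + x − 13.58 = 0, giving x = 0.311 V (positive root), so V_GS = 1.63 V.
I_D = (V_DD − V_GS)/R = (14.9 − 1.63) / 36.5 = 0.364 mA.

V_GS = 1.63 V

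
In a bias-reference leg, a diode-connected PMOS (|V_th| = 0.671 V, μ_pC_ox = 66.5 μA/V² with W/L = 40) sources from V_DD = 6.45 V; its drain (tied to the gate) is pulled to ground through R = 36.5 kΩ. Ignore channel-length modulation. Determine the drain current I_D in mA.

With gate tied to drain, V_SG = V_SD ≥ V_SG − |V_th|, so the device is in saturation.
k_p = μ_pC_ox · (W/L) = 2.66 mA/V².
KCL at the drain: ½ k_p (V_SG − |V_th|)² = (V_DD − V_SG)/R.
Let x = V_SG − 0.671. Then 48.5 x² + x − 5.779 = 0, giving x = 0.335 V (positive root), so V_SG = 1.01 V.
I_D = (V_DD − V_SG)/R = (6.45 − 1.01) / 36.5 = 0.149 mA.

I_D = 0.149 mA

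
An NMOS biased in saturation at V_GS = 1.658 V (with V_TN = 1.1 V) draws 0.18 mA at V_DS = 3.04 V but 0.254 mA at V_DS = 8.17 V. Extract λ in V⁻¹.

With V_GS fixed, I_D ∝ (1 + λ V_DS) in saturation, so I_D2/I_D1 = (1 + λ V_DS2)/(1 + λ V_DS1).
0.254/0.18 = 1.411 = (1 + 8.17 λ)/(1 + 3.04 λ).
Solving: λ (I_D1 V_DS2 − I_D2 V_DS1) = I_D2 − I_D1, so λ = (0.254 − 0.18) / (0.18 × 8.17 − 0.254 × 3.04) = 0.074 / 0.698 = 0.106 V⁻¹.

λ = 0.106 V⁻¹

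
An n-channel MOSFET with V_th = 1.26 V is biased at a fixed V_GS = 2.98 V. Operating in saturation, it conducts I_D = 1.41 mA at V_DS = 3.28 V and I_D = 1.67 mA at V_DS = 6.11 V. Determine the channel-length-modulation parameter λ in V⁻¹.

λ = 0.0829 V⁻¹

With V_GS fixed, I_D ∝ (1 + λ V_DS) in saturation, so I_D2/I_D1 = (1 + λ V_DS2)/(1 + λ V_DS1).
1.67/1.41 = 1.184 = (1 + 6.11 λ)/(1 + 3.28 λ).
Solving: λ (I_D1 V_DS2 − I_D2 V_DS1) = I_D2 − I_D1, so λ = (1.67 − 1.41) / (1.41 × 6.11 − 1.67 × 3.28) = 0.26 / 3.14 = 0.0829 V⁻¹.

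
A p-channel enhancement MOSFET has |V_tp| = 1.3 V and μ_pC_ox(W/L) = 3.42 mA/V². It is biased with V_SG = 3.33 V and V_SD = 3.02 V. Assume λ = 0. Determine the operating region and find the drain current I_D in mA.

Saturation; I_D = 7.05 mA

V_ov = V_SG − |V_tp| = 3.33 − 1.3 = 2.03 V.
Since V_SD = 3.02 V ≥ V_ov = 2.03 V, the device is in saturation.
I_D = ½ k_p V_ov² = 0.5 × 3.42 × 2.03² = 7.05 mA.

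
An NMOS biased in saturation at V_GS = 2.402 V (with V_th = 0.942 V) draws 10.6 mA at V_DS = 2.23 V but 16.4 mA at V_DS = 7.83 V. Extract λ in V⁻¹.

With V_GS fixed, I_D ∝ (1 + λ V_DS) in saturation, so I_D2/I_D1 = (1 + λ V_DS2)/(1 + λ V_DS1).
16.4/10.6 = 1.547 = (1 + 7.83 λ)/(1 + 2.23 λ).
Solving: λ (I_D1 V_DS2 − I_D2 V_DS1) = I_D2 − I_D1, so λ = (16.4 − 10.6) / (10.6 × 7.83 − 16.4 × 2.23) = 5.8 / 46.4 = 0.125 V⁻¹.

λ = 0.125 V⁻¹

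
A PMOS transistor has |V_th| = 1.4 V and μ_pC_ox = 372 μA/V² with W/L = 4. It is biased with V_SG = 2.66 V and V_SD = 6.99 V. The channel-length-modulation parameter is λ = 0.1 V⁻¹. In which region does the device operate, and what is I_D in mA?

k_p = μ_pC_ox · (W/L) = 1.488 mA/V².
V_ov = V_SG − |V_th| = 2.66 − 1.4 = 1.26 V.
Since V_SD = 6.99 V ≥ V_ov = 1.26 V, the device is in saturation.
I_D = ½ k_p V_ov² (1 + λ V_SD) = 0.5 × 1.488 × 1.26² × (1 + 0.1 × 6.99) = 2.01 mA.

Saturation; I_D = 2.01 mA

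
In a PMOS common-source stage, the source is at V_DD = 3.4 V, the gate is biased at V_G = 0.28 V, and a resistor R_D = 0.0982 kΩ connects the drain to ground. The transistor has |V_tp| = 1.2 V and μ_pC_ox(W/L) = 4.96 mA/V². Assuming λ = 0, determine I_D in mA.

I_D = 9.14 mA

V_SG = V_DD − V_G = 3.4 − 0.28 = 3.12 V, so V_ov = 3.12 − 1.2 = 1.92 V.
Assume saturation: I_D = ½ k_p V_ov² = 0.5 × 4.96 × 1.92² = 9.14 mA, giving V_SD = V_DD − I_D R_D = 3.4 − 9.14 × 0.0982 = 2.5 V.
V_SD = 2.5 V ≥ V_ov = 1.92 V, confirming saturation.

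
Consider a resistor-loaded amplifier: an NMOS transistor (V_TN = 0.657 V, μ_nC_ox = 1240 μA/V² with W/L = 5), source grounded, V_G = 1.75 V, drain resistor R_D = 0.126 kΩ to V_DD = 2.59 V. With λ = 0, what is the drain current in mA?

V_GS = V_G = 1.75 V, so V_ov = 1.75 − 0.657 = 1.09 V.
k_n = μ_nC_ox · (W/L) = 6.2 mA/V².
Assume saturation: I_D = ½ k_n V_ov² = 0.5 × 6.2 × 1.09² = 3.7 mA, giving V_DS = V_DD − I_D R_D = 2.59 − 3.7 × 0.126 = 2.12 V.
V_DS = 2.12 V ≥ V_ov = 1.09 V, confirming saturation.

I_D = 3.70 mA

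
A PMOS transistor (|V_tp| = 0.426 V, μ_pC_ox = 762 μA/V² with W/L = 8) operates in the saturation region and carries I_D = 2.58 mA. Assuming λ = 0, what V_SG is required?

k_p = μ_pC_ox · (W/L) = 6.096 mA/V².
In saturation I_D = ½ k_p (V_SG − |V_tp|)², so V_SG − |V_tp| = √(2 I_D / k_p) = √(2 × 2.58 / 6.096) = 0.92 V.
V_SG = 0.426 + 0.92 = 1.35 V.

V_SG = 1.35 V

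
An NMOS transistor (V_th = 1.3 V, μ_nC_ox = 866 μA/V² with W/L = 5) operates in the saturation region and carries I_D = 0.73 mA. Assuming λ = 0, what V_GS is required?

V_GS = 1.88 V

k_n = μ_nC_ox · (W/L) = 4.33 mA/V².
In saturation I_D = ½ k_n (V_GS − V_th)², so V_GS − V_th = √(2 I_D / k_n) = √(2 × 0.73 / 4.33) = 0.581 V.
V_GS = 1.3 + 0.581 = 1.88 V.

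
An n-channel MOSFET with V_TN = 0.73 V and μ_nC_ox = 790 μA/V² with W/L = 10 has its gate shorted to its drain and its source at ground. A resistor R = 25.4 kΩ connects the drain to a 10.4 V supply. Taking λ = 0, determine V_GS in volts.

V_GS = 1.04 V

With gate tied to drain, V_GS = V_DS ≥ V_GS − V_TN, so the device is in saturation.
k_n = μ_nC_ox · (W/L) = 7.9 mA/V².
KCL at the drain: ½ k_n (V_GS − V_TN)² = (V_DD − V_GS)/R.
Let x = V_GS − 0.73. Then 100 x² + x − 9.67 = 0, giving x = 0.306 V (positive root), so V_GS = 1.04 V.
I_D = (V_DD − V_GS)/R = (10.4 − 1.04) / 25.4 = 0.369 mA.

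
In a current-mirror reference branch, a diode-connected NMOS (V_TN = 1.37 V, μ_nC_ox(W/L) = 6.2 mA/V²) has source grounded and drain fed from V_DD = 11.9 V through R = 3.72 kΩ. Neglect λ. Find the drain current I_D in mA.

With gate tied to drain, V_GS = V_DS ≥ V_GS − V_TN, so the device is in saturation.
KCL at the drain: ½ k_n (V_GS − V_TN)² = (V_DD − V_GS)/R.
Let x = V_GS − 1.37. Then 11.5 x² + x − 10.53 = 0, giving x = 0.913 V (positive root), so V_GS = 2.28 V.
I_D = (V_DD − V_GS)/R = (11.9 − 2.28) / 3.72 = 2.59 mA.

I_D = 2.59 mA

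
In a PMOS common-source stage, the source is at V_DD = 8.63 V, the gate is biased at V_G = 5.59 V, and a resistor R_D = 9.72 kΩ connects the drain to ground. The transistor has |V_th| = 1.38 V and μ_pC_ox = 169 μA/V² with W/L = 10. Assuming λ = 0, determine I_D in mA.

V_SG = V_DD − V_G = 8.63 − 5.59 = 3.04 V, so V_ov = 3.04 − 1.38 = 1.66 V.
k_p = μ_pC_ox · (W/L) = 1.69 mA/V².
Assume saturation: I_D = ½ k_p V_ov² = 0.5 × 1.69 × 1.66² = 2.33 mA, giving V_SD = V_DD − I_D R_D = 8.63 − 2.33 × 9.72 = -14 V.
But -14 V < V_ov = 1.66 V, so the device is actually in triode.
In triode I_D = k_p[V_ov V_SD − ½ V_SD²] and I_D = (V_DD − V_SD)/R_D. Equating: 8.21 V_SD² − 28.27 V_SD + 8.63 = 0, giving V_SD = 0.339 V (the root below V_ov).
I_D = (8.63 − 0.339) / 9.72 = 0.853 mA.

I_D = 0.853 mA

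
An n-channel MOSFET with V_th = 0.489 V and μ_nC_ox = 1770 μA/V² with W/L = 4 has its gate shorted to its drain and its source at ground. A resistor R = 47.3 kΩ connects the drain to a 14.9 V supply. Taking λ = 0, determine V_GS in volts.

V_GS = 0.779 V

With gate tied to drain, V_GS = V_DS ≥ V_GS − V_th, so the device is in saturation.
k_n = μ_nC_ox · (W/L) = 7.08 mA/V².
KCL at the drain: ½ k_n (V_GS − V_th)² = (V_DD − V_GS)/R.
Let x = V_GS − 0.489. Then 167 x² + x − 14.41 = 0, giving x = 0.29 V (positive root), so V_GS = 0.779 V.
I_D = (V_DD − V_GS)/R = (14.9 − 0.779) / 47.3 = 0.299 mA.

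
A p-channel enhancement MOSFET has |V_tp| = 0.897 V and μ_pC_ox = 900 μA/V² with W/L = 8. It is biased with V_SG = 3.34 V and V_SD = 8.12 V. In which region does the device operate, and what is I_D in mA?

k_p = μ_pC_ox · (W/L) = 7.2 mA/V².
V_ov = V_SG − |V_tp| = 3.34 − 0.897 = 2.44 V.
Since V_SD = 8.12 V ≥ V_ov = 2.44 V, the device is in saturation.
I_D = ½ k_p V_ov² = 0.5 × 7.2 × 2.44² = 21.5 mA.

Saturation; I_D = 21.5 mA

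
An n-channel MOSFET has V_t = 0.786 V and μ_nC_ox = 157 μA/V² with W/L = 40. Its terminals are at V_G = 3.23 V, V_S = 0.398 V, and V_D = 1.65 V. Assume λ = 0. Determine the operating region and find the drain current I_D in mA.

V_GS = V_G − V_S = 3.23 − 0.398 = 2.83 V; V_DS = V_D − V_S = 1.65 − 0.398 = 1.25 V.
k_n = μ_nC_ox · (W/L) = 6.28 mA/V².
V_ov = V_GS − V_t = 2.83 − 0.786 = 2.05 V.
Since V_DS = 1.25 V < V_ov = 2.05 V, the device is in the triode region.
I_D = k_n [V_ov · V_DS − ½ V_DS²] = 6.28 × [2.05 × 1.25 − 0.5 × 1.25²] = 11.2 mA.

Triode; I_D = 11.2 mA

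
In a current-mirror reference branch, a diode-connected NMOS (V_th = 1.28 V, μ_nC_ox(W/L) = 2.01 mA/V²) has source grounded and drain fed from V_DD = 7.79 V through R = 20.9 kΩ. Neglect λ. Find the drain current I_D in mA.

With gate tied to drain, V_GS = V_DS ≥ V_GS − V_th, so the device is in saturation.
KCL at the drain: ½ k_n (V_GS − V_th)² = (V_DD − V_GS)/R.
Let x = V_GS − 1.28. Then 21 x² + x − 6.51 = 0, giving x = 0.533 V (positive root), so V_GS = 1.81 V.
I_D = (V_DD − V_GS)/R = (7.79 − 1.81) / 20.9 = 0.286 mA.

I_D = 0.286 mA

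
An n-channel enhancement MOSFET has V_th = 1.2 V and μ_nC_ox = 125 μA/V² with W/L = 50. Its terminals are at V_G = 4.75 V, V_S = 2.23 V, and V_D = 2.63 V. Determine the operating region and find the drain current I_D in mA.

V_GS = V_G − V_S = 4.75 − 2.23 = 2.52 V; V_DS = V_D − V_S = 2.63 − 2.23 = 0.4 V.
k_n = μ_nC_ox · (W/L) = 6.25 mA/V².
V_ov = V_GS − V_th = 2.52 − 1.2 = 1.32 V.
Since V_DS = 0.4 V < V_ov = 1.32 V, the device is in the triode region.
I_D = k_n [V_ov · V_DS − ½ V_DS²] = 6.25 × [1.32 × 0.4 − 0.5 × 0.4²] = 2.8 mA.

Triode; I_D = 2.80 mA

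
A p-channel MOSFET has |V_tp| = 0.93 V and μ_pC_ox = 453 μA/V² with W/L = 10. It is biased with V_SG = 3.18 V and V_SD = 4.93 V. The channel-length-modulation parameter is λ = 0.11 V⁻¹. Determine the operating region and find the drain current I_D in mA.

Saturation; I_D = 17.7 mA

k_p = μ_pC_ox · (W/L) = 4.53 mA/V².
V_ov = V_SG − |V_tp| = 3.18 − 0.93 = 2.25 V.
Since V_SD = 4.93 V ≥ V_ov = 2.25 V, the device is in saturation.
I_D = ½ k_p V_ov² (1 + λ V_SD) = 0.5 × 4.53 × 2.25² × (1 + 0.11 × 4.93) = 17.7 mA.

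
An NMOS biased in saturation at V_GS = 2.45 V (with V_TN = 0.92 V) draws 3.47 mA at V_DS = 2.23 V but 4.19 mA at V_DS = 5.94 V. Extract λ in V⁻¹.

λ = 0.0639 V⁻¹

With V_GS fixed, I_D ∝ (1 + λ V_DS) in saturation, so I_D2/I_D1 = (1 + λ V_DS2)/(1 + λ V_DS1).
4.19/3.47 = 1.207 = (1 + 5.94 λ)/(1 + 2.23 λ).
Solving: λ (I_D1 V_DS2 − I_D2 V_DS1) = I_D2 − I_D1, so λ = (4.19 − 3.47) / (3.47 × 5.94 − 4.19 × 2.23) = 0.72 / 11.3 = 0.0639 V⁻¹.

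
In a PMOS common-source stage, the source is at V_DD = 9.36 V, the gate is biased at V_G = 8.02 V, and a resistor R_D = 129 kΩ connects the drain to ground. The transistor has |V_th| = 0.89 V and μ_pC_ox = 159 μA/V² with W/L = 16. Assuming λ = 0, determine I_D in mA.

I_D = 0.0720 mA

V_SG = V_DD − V_G = 9.36 − 8.02 = 1.34 V, so V_ov = 1.34 − 0.89 = 0.45 V.
k_p = μ_pC_ox · (W/L) = 2.544 mA/V².
Assume saturation: I_D = ½ k_p V_ov² = 0.5 × 2.544 × 0.45² = 0.258 mA, giving V_SD = V_DD − I_D R_D = 9.36 − 0.258 × 129 = -23.9 V.
But -23.9 V < V_ov = 0.45 V, so the device is actually in triode.
In triode I_D = k_p[V_ov V_SD − ½ V_SD²] and I_D = (V_DD − V_SD)/R_D. Equating: 164 V_SD² − 148.7 V_SD + 9.36 = 0, giving V_SD = 0.0681 V (the root below V_ov).
I_D = (9.36 − 0.0681) / 129 = 0.072 mA.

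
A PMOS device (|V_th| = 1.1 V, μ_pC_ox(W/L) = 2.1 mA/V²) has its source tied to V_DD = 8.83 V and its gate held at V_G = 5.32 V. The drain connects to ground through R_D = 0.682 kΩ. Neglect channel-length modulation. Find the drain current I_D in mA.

V_SG = V_DD − V_G = 8.83 − 5.32 = 3.51 V, so V_ov = 3.51 − 1.1 = 2.41 V.
Assume saturation: I_D = ½ k_p V_ov² = 0.5 × 2.1 × 2.41² = 6.1 mA, giving V_SD = V_DD − I_D R_D = 8.83 − 6.1 × 0.682 = 4.67 V.
V_SD = 4.67 V ≥ V_ov = 2.41 V, confirming saturation.

I_D = 6.10 mA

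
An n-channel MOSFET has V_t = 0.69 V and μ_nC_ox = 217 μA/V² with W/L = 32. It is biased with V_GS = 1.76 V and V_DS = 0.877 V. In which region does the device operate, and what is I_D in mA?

k_n = μ_nC_ox · (W/L) = 6.944 mA/V².
V_ov = V_GS − V_t = 1.76 − 0.69 = 1.07 V.
Since V_DS = 0.877 V < V_ov = 1.07 V, the device is in the triode region.
I_D = k_n [V_ov · V_DS − ½ V_DS²] = 6.944 × [1.07 × 0.877 − 0.5 × 0.877²] = 3.85 mA.

Triode; I_D = 3.85 mA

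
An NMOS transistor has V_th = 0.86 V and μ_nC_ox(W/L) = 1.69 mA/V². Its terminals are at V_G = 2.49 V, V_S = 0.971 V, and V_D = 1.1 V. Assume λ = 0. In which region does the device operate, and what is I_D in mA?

Triode; I_D = 0.130 mA

V_GS = V_G − V_S = 2.49 − 0.971 = 1.52 V; V_DS = V_D − V_S = 1.1 − 0.971 = 0.129 V.
V_ov = V_GS − V_th = 1.52 − 0.86 = 0.659 V.
Since V_DS = 0.129 V < V_ov = 0.659 V, the device is in the triode region.
I_D = k_n [V_ov · V_DS − ½ V_DS²] = 1.69 × [0.659 × 0.129 − 0.5 × 0.129²] = 0.13 mA.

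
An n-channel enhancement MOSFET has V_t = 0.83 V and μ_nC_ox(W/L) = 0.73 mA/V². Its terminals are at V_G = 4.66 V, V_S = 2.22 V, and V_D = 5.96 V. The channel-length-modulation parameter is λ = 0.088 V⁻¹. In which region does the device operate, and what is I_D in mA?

V_GS = V_G − V_S = 4.66 − 2.22 = 2.44 V; V_DS = V_D − V_S = 5.96 − 2.22 = 3.74 V.
V_ov = V_GS − V_t = 2.44 − 0.83 = 1.61 V.
Since V_DS = 3.74 V ≥ V_ov = 1.61 V, the device is in saturation.
I_D = ½ k_n V_ov² (1 + λ V_DS) = 0.5 × 0.73 × 1.61² × (1 + 0.088 × 3.74) = 1.26 mA.

Saturation; I_D = 1.26 mA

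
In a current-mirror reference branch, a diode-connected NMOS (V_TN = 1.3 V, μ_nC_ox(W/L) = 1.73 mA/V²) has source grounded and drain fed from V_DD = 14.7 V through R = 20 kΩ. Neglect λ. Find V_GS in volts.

V_GS = 2.15 V

With gate tied to drain, V_GS = V_DS ≥ V_GS − V_TN, so the device is in saturation.
KCL at the drain: ½ k_n (V_GS − V_TN)² = (V_DD − V_GS)/R.
Let x = V_GS − 1.3. Then 17.3 x² + x − 13.4 = 0, giving x = 0.852 V (positive root), so V_GS = 2.15 V.
I_D = (V_DD − V_GS)/R = (14.7 − 2.15) / 20 = 0.627 mA.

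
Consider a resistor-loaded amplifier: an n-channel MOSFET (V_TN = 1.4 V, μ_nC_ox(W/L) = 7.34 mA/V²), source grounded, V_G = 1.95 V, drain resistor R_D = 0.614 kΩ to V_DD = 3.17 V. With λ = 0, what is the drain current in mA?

I_D = 1.11 mA

V_GS = V_G = 1.95 V, so V_ov = 1.95 − 1.4 = 0.55 V.
Assume saturation: I_D = ½ k_n V_ov² = 0.5 × 7.34 × 0.55² = 1.11 mA, giving V_DS = V_DD − I_D R_D = 3.17 − 1.11 × 0.614 = 2.49 V.
V_DS = 2.49 V ≥ V_ov = 0.55 V, confirming saturation.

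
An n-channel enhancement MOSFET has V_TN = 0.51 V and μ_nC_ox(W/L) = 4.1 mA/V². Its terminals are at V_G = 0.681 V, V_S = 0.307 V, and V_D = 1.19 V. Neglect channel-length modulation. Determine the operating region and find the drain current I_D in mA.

Cutoff; I_D = 0 mA

V_GS = V_G − V_S = 0.681 − 0.307 = 0.374 V; V_DS = V_D − V_S = 1.19 − 0.307 = 0.883 V.
V_GS = 0.374 V < V_TN = 0.51 V, so the transistor is in cutoff.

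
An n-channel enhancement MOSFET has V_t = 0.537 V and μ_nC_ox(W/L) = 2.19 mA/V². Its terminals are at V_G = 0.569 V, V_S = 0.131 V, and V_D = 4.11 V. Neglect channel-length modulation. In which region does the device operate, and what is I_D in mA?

V_GS = V_G − V_S = 0.569 − 0.131 = 0.438 V; V_DS = V_D − V_S = 4.11 − 0.131 = 3.98 V.
V_GS = 0.438 V < V_t = 0.537 V, so the transistor is in cutoff.

Cutoff; I_D = 0 mA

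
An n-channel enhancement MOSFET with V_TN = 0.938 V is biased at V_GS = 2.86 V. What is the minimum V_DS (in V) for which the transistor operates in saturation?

V_DS,sat = 1.92 V

The boundary between triode and saturation is V_DS = V_GS − V_TN = V_ov.
V_ov = 2.86 − 0.938 = 1.92 V.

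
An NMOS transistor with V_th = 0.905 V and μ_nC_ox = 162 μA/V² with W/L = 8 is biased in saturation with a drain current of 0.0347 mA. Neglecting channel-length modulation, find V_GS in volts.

k_n = μ_nC_ox · (W/L) = 1.296 mA/V².
In saturation I_D = ½ k_n (V_GS − V_th)², so V_GS − V_th = √(2 I_D / k_n) = √(2 × 0.0347 / 1.296) = 0.231 V.
V_GS = 0.905 + 0.231 = 1.14 V.

V_GS = 1.14 V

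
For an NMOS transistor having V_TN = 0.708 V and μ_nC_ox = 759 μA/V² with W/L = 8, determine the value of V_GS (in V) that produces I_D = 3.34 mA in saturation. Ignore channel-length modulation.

k_n = μ_nC_ox · (W/L) = 6.072 mA/V².
In saturation I_D = ½ k_n (V_GS − V_TN)², so V_GS − V_TN = √(2 I_D / k_n) = √(2 × 3.34 / 6.072) = 1.05 V.
V_GS = 0.708 + 1.05 = 1.76 V.

V_GS = 1.76 V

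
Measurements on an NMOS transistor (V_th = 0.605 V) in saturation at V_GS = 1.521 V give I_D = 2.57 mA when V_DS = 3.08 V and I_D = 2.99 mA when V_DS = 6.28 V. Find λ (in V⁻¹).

λ = 0.0606 V⁻¹

With V_GS fixed, I_D ∝ (1 + λ V_DS) in saturation, so I_D2/I_D1 = (1 + λ V_DS2)/(1 + λ V_DS1).
2.99/2.57 = 1.163 = (1 + 6.28 λ)/(1 + 3.08 λ).
Solving: λ (I_D1 V_DS2 − I_D2 V_DS1) = I_D2 − I_D1, so λ = (2.99 − 2.57) / (2.57 × 6.28 − 2.99 × 3.08) = 0.42 / 6.93 = 0.0606 V⁻¹.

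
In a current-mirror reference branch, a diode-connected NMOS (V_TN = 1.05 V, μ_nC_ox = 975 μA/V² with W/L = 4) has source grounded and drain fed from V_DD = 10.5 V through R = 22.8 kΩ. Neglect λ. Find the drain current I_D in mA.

With gate tied to drain, V_GS = V_DS ≥ V_GS − V_TN, so the device is in saturation.
k_n = μ_nC_ox · (W/L) = 3.9 mA/V².
KCL at the drain: ½ k_n (V_GS − V_TN)² = (V_DD − V_GS)/R.
Let x = V_GS − 1.05. Then 44.5 x² + x − 9.45 = 0, giving x = 0.45 V (positive root), so V_GS = 1.5 V.
I_D = (V_DD − V_GS)/R = (10.5 − 1.5) / 22.8 = 0.395 mA.

I_D = 0.395 mA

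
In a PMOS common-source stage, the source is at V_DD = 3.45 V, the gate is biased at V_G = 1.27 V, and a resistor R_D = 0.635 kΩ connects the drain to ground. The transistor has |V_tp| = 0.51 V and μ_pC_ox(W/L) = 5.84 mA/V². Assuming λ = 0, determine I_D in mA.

I_D = 4.55 mA

V_SG = V_DD − V_G = 3.45 − 1.27 = 2.18 V, so V_ov = 2.18 − 0.51 = 1.67 V.
Assume saturation: I_D = ½ k_p V_ov² = 0.5 × 5.84 × 1.67² = 8.14 mA, giving V_SD = V_DD − I_D R_D = 3.45 − 8.14 × 0.635 = -1.72 V.
But -1.72 V < V_ov = 1.67 V, so the device is actually in triode.
In triode I_D = k_p[V_ov V_SD − ½ V_SD²] and I_D = (V_DD − V_SD)/R_D. Equating: 1.85 V_SD² − 7.193 V_SD + 3.45 = 0, giving V_SD = 0.561 V (the root below V_ov).
I_D = (3.45 − 0.561) / 0.635 = 4.55 mA.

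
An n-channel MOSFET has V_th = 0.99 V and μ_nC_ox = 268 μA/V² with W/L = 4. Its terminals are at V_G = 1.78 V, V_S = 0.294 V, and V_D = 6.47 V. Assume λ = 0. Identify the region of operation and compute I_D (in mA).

Saturation; I_D = 0.132 mA

V_GS = V_G − V_S = 1.78 − 0.294 = 1.49 V; V_DS = V_D − V_S = 6.47 − 0.294 = 6.18 V.
k_n = μ_nC_ox · (W/L) = 1.072 mA/V².
V_ov = V_GS − V_th = 1.49 − 0.99 = 0.496 V.
Since V_DS = 6.18 V ≥ V_ov = 0.496 V, the device is in saturation.
I_D = ½ k_n V_ov² = 0.5 × 1.072 × 0.496² = 0.132 mA.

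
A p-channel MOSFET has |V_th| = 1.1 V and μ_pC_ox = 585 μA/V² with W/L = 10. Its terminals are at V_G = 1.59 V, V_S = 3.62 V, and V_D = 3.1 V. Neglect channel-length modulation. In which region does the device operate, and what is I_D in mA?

Triode; I_D = 2.04 mA

V_SG = V_S − V_G = 3.62 − 1.59 = 2.03 V; V_SD = V_S − V_D = 3.62 − 3.1 = 0.52 V.
k_p = μ_pC_ox · (W/L) = 5.85 mA/V².
V_ov = V_SG − |V_th| = 2.03 − 1.1 = 0.93 V.
Since V_SD = 0.52 V < V_ov = 0.93 V, the device is in the triode region.
I_D = k_p [V_ov · V_SD − ½ V_SD²] = 5.85 × [0.93 × 0.52 − 0.5 × 0.52²] = 2.04 mA.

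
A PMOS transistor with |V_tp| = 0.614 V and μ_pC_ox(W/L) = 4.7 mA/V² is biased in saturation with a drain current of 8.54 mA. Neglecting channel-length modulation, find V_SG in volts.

In saturation I_D = ½ k_p (V_SG − |V_tp|)², so V_SG − |V_tp| = √(2 I_D / k_p) = √(2 × 8.54 / 4.7) = 1.91 V.
V_SG = 0.614 + 1.91 = 2.52 V.

V_SG = 2.52 V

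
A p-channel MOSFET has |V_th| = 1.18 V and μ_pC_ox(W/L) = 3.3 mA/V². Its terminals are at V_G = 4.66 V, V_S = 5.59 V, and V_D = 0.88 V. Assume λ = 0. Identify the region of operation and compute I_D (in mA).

V_SG = V_S − V_G = 5.59 − 4.66 = 0.93 V; V_SD = V_S − V_D = 5.59 − 0.88 = 4.71 V.
V_SG = 0.93 V < |V_th| = 1.18 V, so the transistor is in cutoff.

Cutoff; I_D = 0 mA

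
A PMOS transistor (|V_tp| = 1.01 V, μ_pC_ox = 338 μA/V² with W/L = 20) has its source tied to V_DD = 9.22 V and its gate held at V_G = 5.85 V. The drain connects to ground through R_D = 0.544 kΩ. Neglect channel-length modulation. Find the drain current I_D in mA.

I_D = 14.7 mA

V_SG = V_DD − V_G = 9.22 − 5.85 = 3.37 V, so V_ov = 3.37 − 1.01 = 2.36 V.
k_p = μ_pC_ox · (W/L) = 6.76 mA/V².
Assume saturation: I_D = ½ k_p V_ov² = 0.5 × 6.76 × 2.36² = 18.8 mA, giving V_SD = V_DD − I_D R_D = 9.22 − 18.8 × 0.544 = -1.02 V.
But -1.02 V < V_ov = 2.36 V, so the device is actually in triode.
In triode I_D = k_p[V_ov V_SD − ½ V_SD²] and I_D = (V_DD − V_SD)/R_D. Equating: 1.84 V_SD² − 9.679 V_SD + 9.22 = 0, giving V_SD = 1.25 V (the root below V_ov).
I_D = (9.22 − 1.25) / 0.544 = 14.7 mA.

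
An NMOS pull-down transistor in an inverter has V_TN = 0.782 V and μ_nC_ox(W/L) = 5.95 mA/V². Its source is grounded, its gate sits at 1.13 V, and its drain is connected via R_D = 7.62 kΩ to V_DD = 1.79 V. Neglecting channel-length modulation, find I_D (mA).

V_GS = V_G = 1.13 V, so V_ov = 1.13 − 0.782 = 0.348 V.
Assume saturation: I_D = ½ k_n V_ov² = 0.5 × 5.95 × 0.348² = 0.36 mA, giving V_DS = V_DD − I_D R_D = 1.79 − 0.36 × 7.62 = -0.955 V.
But -0.955 V < V_ov = 0.348 V, so the device is actually in triode.
In triode I_D = k_n[V_ov V_DS − ½ V_DS²] and I_D = (V_DD − V_DS)/R_D. Equating: 22.7 V_DS² − 16.78 V_DS + 1.79 = 0, giving V_DS = 0.129 V (the root below V_ov).
I_D = (1.79 − 0.129) / 7.62 = 0.218 mA.

I_D = 0.218 mA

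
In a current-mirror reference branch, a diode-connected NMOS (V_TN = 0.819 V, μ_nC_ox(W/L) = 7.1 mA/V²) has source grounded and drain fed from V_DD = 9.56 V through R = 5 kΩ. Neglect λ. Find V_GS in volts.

With gate tied to drain, V_GS = V_DS ≥ V_GS − V_TN, so the device is in saturation.
KCL at the drain: ½ k_n (V_GS − V_TN)² = (V_DD − V_GS)/R.
Let x = V_GS − 0.819. Then 17.8 x² + x − 8.741 = 0, giving x = 0.674 V (positive root), so V_GS = 1.49 V.
I_D = (V_DD − V_GS)/R = (9.56 − 1.49) / 5 = 1.61 mA.

V_GS = 1.49 V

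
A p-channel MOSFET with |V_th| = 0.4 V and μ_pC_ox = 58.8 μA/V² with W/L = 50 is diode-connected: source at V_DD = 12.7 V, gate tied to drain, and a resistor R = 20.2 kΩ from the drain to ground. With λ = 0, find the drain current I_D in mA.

With gate tied to drain, V_SG = V_SD ≥ V_SG − |V_th|, so the device is in saturation.
k_p = μ_pC_ox · (W/L) = 2.94 mA/V².
KCL at the drain: ½ k_p (V_SG − |V_th|)² = (V_DD − V_SG)/R.
Let x = V_SG − 0.4. Then 29.7 x² + x − 12.3 = 0, giving x = 0.627 V (positive root), so V_SG = 1.03 V.
I_D = (V_DD − V_SG)/R = (12.7 − 1.03) / 20.2 = 0.578 mA.

I_D = 0.578 mA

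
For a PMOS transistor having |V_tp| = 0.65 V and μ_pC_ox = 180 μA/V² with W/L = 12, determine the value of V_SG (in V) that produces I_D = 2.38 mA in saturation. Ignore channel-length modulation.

V_SG = 2.13 V

k_p = μ_pC_ox · (W/L) = 2.16 mA/V².
In saturation I_D = ½ k_p (V_SG − |V_tp|)², so V_SG − |V_tp| = √(2 I_D / k_p) = √(2 × 2.38 / 2.16) = 1.48 V.
V_SG = 0.65 + 1.48 = 2.13 V.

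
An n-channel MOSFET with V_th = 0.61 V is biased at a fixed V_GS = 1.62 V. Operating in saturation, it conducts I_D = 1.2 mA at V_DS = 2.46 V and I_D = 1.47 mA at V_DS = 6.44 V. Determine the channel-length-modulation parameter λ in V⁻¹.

λ = 0.0657 V⁻¹

With V_GS fixed, I_D ∝ (1 + λ V_DS) in saturation, so I_D2/I_D1 = (1 + λ V_DS2)/(1 + λ V_DS1).
1.47/1.2 = 1.225 = (1 + 6.44 λ)/(1 + 2.46 λ).
Solving: λ (I_D1 V_DS2 − I_D2 V_DS1) = I_D2 − I_D1, so λ = (1.47 − 1.2) / (1.2 × 6.44 − 1.47 × 2.46) = 0.27 / 4.11 = 0.0657 V⁻¹.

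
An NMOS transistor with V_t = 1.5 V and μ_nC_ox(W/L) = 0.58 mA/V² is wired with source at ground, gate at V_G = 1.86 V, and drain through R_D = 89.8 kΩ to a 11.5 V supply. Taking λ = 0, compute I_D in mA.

V_GS = V_G = 1.86 V, so V_ov = 1.86 − 1.5 = 0.36 V.
Assume saturation: I_D = ½ k_n V_ov² = 0.5 × 0.58 × 0.36² = 0.0376 mA, giving V_DS = V_DD − I_D R_D = 11.5 − 0.0376 × 89.8 = 8.12 V.
V_DS = 8.12 V ≥ V_ov = 0.36 V, confirming saturation.

I_D = 0.0376 mA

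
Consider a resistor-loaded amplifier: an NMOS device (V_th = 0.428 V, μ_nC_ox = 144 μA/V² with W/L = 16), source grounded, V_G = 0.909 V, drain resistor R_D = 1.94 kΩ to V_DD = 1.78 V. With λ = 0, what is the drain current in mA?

V_GS = V_G = 0.909 V, so V_ov = 0.909 − 0.428 = 0.481 V.
k_n = μ_nC_ox · (W/L) = 2.304 mA/V².
Assume saturation: I_D = ½ k_n V_ov² = 0.5 × 2.304 × 0.481² = 0.267 mA, giving V_DS = V_DD − I_D R_D = 1.78 − 0.267 × 1.94 = 1.26 V.
V_DS = 1.26 V ≥ V_ov = 0.481 V, confirming saturation.

I_D = 0.267 mA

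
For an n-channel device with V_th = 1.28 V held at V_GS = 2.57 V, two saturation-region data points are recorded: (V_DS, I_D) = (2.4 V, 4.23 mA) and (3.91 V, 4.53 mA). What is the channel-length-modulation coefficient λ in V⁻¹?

λ = 0.0529 V⁻¹

With V_GS fixed, I_D ∝ (1 + λ V_DS) in saturation, so I_D2/I_D1 = (1 + λ V_DS2)/(1 + λ V_DS1).
4.53/4.23 = 1.071 = (1 + 3.91 λ)/(1 + 2.4 λ).
Solving: λ (I_D1 V_DS2 − I_D2 V_DS1) = I_D2 − I_D1, so λ = (4.53 − 4.23) / (4.23 × 3.91 − 4.53 × 2.4) = 0.3 / 5.67 = 0.0529 V⁻¹.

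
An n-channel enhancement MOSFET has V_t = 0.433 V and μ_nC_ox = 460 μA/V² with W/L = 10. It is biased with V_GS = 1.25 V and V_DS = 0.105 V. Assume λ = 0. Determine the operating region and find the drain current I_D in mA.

k_n = μ_nC_ox · (W/L) = 4.6 mA/V².
V_ov = V_GS − V_t = 1.25 − 0.433 = 0.817 V.
Since V_DS = 0.105 V < V_ov = 0.817 V, the device is in the triode region.
I_D = k_n [V_ov · V_DS − ½ V_DS²] = 4.6 × [0.817 × 0.105 − 0.5 × 0.105²] = 0.369 mA.

Triode; I_D = 0.369 mA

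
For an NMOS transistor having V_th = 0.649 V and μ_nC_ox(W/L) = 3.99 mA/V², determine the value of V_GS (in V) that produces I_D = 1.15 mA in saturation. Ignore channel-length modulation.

In saturation I_D = ½ k_n (V_GS − V_th)², so V_GS − V_th = √(2 I_D / k_n) = √(2 × 1.15 / 3.99) = 0.759 V.
V_GS = 0.649 + 0.759 = 1.41 V.

V_GS = 1.41 V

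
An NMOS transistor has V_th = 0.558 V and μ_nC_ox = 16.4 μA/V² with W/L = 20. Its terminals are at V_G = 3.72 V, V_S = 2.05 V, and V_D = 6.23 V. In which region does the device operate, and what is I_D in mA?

V_GS = V_G − V_S = 3.72 − 2.05 = 1.67 V; V_DS = V_D − V_S = 6.23 − 2.05 = 4.18 V.
k_n = μ_nC_ox · (W/L) = 0.328 mA/V².
V_ov = V_GS − V_th = 1.67 − 0.558 = 1.11 V.
Since V_DS = 4.18 V ≥ V_ov = 1.11 V, the device is in saturation.
I_D = ½ k_n V_ov² = 0.5 × 0.328 × 1.11² = 0.203 mA.

Saturation; I_D = 0.203 mA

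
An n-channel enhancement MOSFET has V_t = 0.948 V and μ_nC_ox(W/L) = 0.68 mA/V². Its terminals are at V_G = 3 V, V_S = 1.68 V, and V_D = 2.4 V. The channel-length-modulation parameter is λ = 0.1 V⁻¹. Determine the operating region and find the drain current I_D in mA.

Saturation; I_D = 0.0504 mA

V_GS = V_G − V_S = 3 − 1.68 = 1.32 V; V_DS = V_D − V_S = 2.4 − 1.68 = 0.72 V.
V_ov = V_GS − V_t = 1.32 − 0.948 = 0.372 V.
Since V_DS = 0.72 V ≥ V_ov = 0.372 V, the device is in saturation.
I_D = ½ k_n V_ov² (1 + λ V_DS) = 0.5 × 0.68 × 0.372² × (1 + 0.1 × 0.72) = 0.0504 mA.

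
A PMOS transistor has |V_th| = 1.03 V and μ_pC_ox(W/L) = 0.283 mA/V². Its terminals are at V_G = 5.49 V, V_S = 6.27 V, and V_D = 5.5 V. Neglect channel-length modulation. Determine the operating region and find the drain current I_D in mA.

Cutoff; I_D = 0 mA

V_SG = V_S − V_G = 6.27 − 5.49 = 0.78 V; V_SD = V_S − V_D = 6.27 − 5.5 = 0.77 V.
V_SG = 0.78 V < |V_th| = 1.03 V, so the transistor is in cutoff.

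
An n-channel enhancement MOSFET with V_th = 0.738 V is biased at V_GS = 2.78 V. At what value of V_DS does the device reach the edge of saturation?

The boundary between triode and saturation is V_DS = V_GS − V_th = V_ov.
V_ov = 2.78 − 0.738 = 2.04 V.

V_DS,sat = 2.04 V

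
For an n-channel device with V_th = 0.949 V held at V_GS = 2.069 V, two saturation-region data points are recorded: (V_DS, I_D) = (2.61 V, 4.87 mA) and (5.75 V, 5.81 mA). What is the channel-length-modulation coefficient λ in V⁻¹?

With V_GS fixed, I_D ∝ (1 + λ V_DS) in saturation, so I_D2/I_D1 = (1 + λ V_DS2)/(1 + λ V_DS1).
5.81/4.87 = 1.193 = (1 + 5.75 λ)/(1 + 2.61 λ).
Solving: λ (I_D1 V_DS2 − I_D2 V_DS1) = I_D2 − I_D1, so λ = (5.81 − 4.87) / (4.87 × 5.75 − 5.81 × 2.61) = 0.94 / 12.8 = 0.0732 V⁻¹.

λ = 0.0732 V⁻¹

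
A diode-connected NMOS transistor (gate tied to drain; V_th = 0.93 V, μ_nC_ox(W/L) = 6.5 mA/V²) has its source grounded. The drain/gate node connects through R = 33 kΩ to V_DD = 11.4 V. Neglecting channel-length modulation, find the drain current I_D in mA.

With gate tied to drain, V_GS = V_DS ≥ V_GS − V_th, so the device is in saturation.
KCL at the drain: ½ k_n (V_GS − V_th)² = (V_DD − V_GS)/R.
Let x = V_GS − 0.93. Then 107 x² + x − 10.47 = 0, giving x = 0.308 V (positive root), so V_GS = 1.24 V.
I_D = (V_DD − V_GS)/R = (11.4 − 1.24) / 33 = 0.308 mA.

I_D = 0.308 mA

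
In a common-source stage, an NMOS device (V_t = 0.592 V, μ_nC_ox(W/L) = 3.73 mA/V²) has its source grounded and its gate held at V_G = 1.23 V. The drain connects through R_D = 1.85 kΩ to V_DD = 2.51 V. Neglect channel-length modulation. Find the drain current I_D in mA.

I_D = 0.759 mA

V_GS = V_G = 1.23 V, so V_ov = 1.23 − 0.592 = 0.638 V.
Assume saturation: I_D = ½ k_n V_ov² = 0.5 × 3.73 × 0.638² = 0.759 mA, giving V_DS = V_DD − I_D R_D = 2.51 − 0.759 × 1.85 = 1.11 V.
V_DS = 1.11 V ≥ V_ov = 0.638 V, confirming saturation.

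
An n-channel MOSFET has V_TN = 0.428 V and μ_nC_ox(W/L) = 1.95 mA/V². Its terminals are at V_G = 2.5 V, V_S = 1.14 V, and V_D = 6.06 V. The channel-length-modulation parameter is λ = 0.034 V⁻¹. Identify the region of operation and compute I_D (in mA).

Saturation; I_D = 0.989 mA

V_GS = V_G − V_S = 2.5 − 1.14 = 1.36 V; V_DS = V_D − V_S = 6.06 − 1.14 = 4.92 V.
V_ov = V_GS − V_TN = 1.36 − 0.428 = 0.932 V.
Since V_DS = 4.92 V ≥ V_ov = 0.932 V, the device is in saturation.
I_D = ½ k_n V_ov² (1 + λ V_DS) = 0.5 × 1.95 × 0.932² × (1 + 0.034 × 4.92) = 0.989 mA.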